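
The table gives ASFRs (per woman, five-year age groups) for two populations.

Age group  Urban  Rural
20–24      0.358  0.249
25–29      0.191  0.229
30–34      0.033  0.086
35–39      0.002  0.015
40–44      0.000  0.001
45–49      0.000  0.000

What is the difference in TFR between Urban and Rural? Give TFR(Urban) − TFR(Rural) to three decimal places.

Urban:
  Sum of ASFRs = 0.358 + 0.191 + 0.033 + 0.002 + 0.000 + 0.000 = 0.584
  TFR = 5 × 0.584 = 2.92
Rural:
  Sum of ASFRs = 0.249 + 0.229 + 0.086 + 0.015 + 0.001 + 0.000 = 0.580
  TFR = 5 × 0.580 = 2.9
Difference = 2.92 − 2.9 = 0.02

0.020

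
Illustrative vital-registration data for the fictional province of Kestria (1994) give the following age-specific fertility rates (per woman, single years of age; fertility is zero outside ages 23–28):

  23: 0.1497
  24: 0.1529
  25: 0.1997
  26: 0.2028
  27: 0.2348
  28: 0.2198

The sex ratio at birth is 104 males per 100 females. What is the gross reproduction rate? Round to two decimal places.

0.57

Proportion female at birth = 100 / (100 + 104) = 0.49020.
Sum of ASFRs = 0.1497 + 0.1529 + 0.1997 + 0.2028 + 0.2348 + 0.2198 = 1.1597
TFR = 1.1597
GRR = 0.49020 × 1.1597 = 0.56848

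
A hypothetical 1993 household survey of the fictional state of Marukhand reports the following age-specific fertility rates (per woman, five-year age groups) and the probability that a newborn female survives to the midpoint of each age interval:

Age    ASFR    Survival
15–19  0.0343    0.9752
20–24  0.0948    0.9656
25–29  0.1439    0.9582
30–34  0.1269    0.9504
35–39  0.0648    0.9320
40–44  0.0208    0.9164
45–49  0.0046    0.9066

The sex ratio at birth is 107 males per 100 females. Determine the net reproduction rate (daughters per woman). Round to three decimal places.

1.128

Proportion female at birth = 100 / (100 + 107) = 0.48309.
Per-age-group product (5 × ASFR × survival probability):
  15–19: 5 × 0.0343 × 0.9752 = 0.16725
  20–24: 5 × 0.0948 × 0.9656 = 0.45769
  25–29: 5 × 0.1439 × 0.9582 = 0.68942
  30–34: 5 × 0.1269 × 0.9504 = 0.60303
  35–39: 5 × 0.0648 × 0.9320 = 0.30197
  40–44: 5 × 0.0208 × 0.9164 = 0.09531
  45–49: 5 × 0.0046 × 0.9066 = 0.02085
Sum = 2.33552
NRR = 0.48309 × 2.33552 = 1.12827
With NRR above 1 the population is above replacement fertility.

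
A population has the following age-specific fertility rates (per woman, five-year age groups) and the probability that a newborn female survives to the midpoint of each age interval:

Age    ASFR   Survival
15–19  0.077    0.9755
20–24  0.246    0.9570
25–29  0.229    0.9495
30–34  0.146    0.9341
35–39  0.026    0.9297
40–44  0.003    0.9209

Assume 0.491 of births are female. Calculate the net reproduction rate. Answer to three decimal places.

Proportion female at birth = 0.491.
Survival-weighted fertility by age (5·fₓ·Sₓ):
  15–19: 5 × 0.077 × 0.9755 = 0.37557
  20–24: 5 × 0.246 × 0.9570 = 1.17711
  25–29: 5 × 0.229 × 0.9495 = 1.08718
  30–34: 5 × 0.146 × 0.9341 = 0.68189
  35–39: 5 × 0.026 × 0.9297 = 0.12086
  40–44: 5 × 0.003 × 0.9209 = 0.01381
Sum = 3.45642
NRR = 0.491 × 3.45642 = 1.69710

1.697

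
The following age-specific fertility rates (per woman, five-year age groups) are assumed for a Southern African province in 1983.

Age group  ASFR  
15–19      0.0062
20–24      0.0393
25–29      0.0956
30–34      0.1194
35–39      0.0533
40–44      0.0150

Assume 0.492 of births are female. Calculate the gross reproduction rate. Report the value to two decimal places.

0.81

Proportion female at birth = 0.492.
Sum of ASFRs = 0.0062 + 0.0393 + 0.0956 + 0.1194 + 0.0533 + 0.0150 = 0.3288
TFR = 5 × 0.3288 = 1.644
GRR = 0.492 × 1.644 = 0.80885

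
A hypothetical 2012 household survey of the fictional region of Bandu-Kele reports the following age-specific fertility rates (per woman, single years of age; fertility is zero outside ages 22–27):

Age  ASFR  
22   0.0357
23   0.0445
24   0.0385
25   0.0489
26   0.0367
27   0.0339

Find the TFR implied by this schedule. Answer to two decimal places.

Sum of ASFRs = 0.0357 + 0.0445 + 0.0385 + 0.0489 + 0.0367 + 0.0339 = 0.2382
TFR = 0.2382

0.24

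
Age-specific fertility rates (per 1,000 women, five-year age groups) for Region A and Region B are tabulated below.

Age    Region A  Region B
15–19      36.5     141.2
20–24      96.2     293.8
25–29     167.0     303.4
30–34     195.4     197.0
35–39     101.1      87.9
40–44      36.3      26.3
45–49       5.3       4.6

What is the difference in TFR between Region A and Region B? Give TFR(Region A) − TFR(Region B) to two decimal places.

Region A:
  Sum of ASFRs = 36.5 + 96.2 + 167.0 + 195.4 + 101.1 + 36.3 + 5.3 = 637.8
  TFR = 5 × 637.8 / 1000 = 3.189
Region B:
  Sum of ASFRs = 141.2 + 293.8 + 303.4 + 197.0 + 87.9 + 26.3 + 4.6 = 1054.2
  TFR = 5 × 1054.2 / 1000 = 5.271
Difference = 3.189 − 5.271 = -2.082

-2.08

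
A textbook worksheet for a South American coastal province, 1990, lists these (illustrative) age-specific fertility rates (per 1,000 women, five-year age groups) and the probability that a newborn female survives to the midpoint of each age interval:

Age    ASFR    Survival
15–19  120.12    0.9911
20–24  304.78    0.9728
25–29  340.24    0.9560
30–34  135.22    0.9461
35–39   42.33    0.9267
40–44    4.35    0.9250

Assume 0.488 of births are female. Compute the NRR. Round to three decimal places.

Proportion female at birth = 0.488.
Each age group contributes 5 × ASFR × survival:
  15–19: 5 × 120.12/1000 × 0.9911 = 0.59525
  20–24: 5 × 304.78/1000 × 0.9728 = 1.48245
  25–29: 5 × 340.24/1000 × 0.9560 = 1.62635
  30–34: 5 × 135.22/1000 × 0.9461 = 0.63966
  35–39: 5 × 42.33/1000 × 0.9267 = 0.19614
  40–44: 5 × 4.35/1000 × 0.9250 = 0.02012
Sum = 4.55997
NRR = 0.488 × 4.55997 = 2.22527

2.225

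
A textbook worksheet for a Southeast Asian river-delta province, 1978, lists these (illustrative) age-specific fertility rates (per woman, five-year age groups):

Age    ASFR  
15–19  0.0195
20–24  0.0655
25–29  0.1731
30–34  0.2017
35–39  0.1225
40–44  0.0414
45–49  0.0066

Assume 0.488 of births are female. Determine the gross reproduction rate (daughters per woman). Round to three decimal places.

1.538

Proportion female at birth = 0.488.
Sum of ASFRs = 0.0195 + 0.0655 + 0.1731 + 0.2017 + 0.1225 + 0.0414 + 0.0066 = 0.6303
TFR = 5 × 0.6303 = 3.1515
GRR = 0.488 × 3.1515 = 1.53793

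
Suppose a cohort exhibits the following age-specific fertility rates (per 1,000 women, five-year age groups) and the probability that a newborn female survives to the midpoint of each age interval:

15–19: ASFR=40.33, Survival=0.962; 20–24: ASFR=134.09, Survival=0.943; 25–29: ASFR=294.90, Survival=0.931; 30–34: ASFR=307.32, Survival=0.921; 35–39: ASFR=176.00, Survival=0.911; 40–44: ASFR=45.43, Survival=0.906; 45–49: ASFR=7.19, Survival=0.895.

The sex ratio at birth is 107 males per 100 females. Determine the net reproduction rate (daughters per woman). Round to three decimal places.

2.248

Proportion female at birth = 100 / (100 + 107) = 0.48309.
Per-age-group product (5 × ASFR × survival probability):
  15–19: 5 × 40.33/1000 × 0.962 = 0.19399
  20–24: 5 × 134.09/1000 × 0.943 = 0.63223
  25–29: 5 × 294.90/1000 × 0.931 = 1.37276
  30–34: 5 × 307.32/1000 × 0.921 = 1.41521
  35–39: 5 × 176.00/1000 × 0.911 = 0.80168
  40–44: 5 × 45.43/1000 × 0.906 = 0.20580
  45–49: 5 × 7.19/1000 × 0.895 = 0.03218
Sum = 4.65385
NRR = 0.48309 × 4.65385 = 2.24823
NRR > 1, so each generation more than replaces itself.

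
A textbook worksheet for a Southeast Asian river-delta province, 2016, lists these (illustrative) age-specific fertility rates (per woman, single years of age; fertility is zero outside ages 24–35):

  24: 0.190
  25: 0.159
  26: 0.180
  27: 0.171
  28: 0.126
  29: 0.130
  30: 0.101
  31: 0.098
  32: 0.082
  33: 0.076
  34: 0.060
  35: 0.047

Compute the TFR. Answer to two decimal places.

Sum of ASFRs = 0.190 + 0.159 + 0.180 + 0.171 + 0.126 + 0.130 + 0.101 + 0.098 + 0.082 + 0.076 + 0.060 + 0.047 = 1.420
TFR = 1.42

1.42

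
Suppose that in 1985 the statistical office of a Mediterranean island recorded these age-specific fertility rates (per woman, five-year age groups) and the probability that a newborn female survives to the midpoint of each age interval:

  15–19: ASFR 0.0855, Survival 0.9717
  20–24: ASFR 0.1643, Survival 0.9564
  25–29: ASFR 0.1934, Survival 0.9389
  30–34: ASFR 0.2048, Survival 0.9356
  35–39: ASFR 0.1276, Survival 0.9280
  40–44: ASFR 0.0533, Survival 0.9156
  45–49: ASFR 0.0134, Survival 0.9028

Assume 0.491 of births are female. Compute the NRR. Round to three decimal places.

Proportion female at birth = 0.491.
Weighting each age-specific rate by interval width and survival:
  15–19: 5 × 0.0855 × 0.9717 = 0.41540
  20–24: 5 × 0.1643 × 0.9564 = 0.78568
  25–29: 5 × 0.1934 × 0.9389 = 0.90792
  30–34: 5 × 0.2048 × 0.9356 = 0.95805
  35–39: 5 × 0.1276 × 0.9280 = 0.59206
  40–44: 5 × 0.0533 × 0.9156 = 0.24401
  45–49: 5 × 0.0134 × 0.9028 = 0.06049
Sum = 3.96361
NRR = 0.491 × 3.96361 = 1.94613
NRR > 1, so each generation more than replaces itself.

1.946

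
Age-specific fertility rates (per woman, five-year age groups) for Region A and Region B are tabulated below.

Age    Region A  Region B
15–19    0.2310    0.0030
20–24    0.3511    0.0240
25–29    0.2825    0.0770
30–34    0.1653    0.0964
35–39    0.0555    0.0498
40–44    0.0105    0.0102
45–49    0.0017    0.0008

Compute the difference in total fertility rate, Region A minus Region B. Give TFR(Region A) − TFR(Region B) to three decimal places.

4.182

Region A:
  Sum of ASFRs = 0.2310 + 0.3511 + 0.2825 + 0.1653 + 0.0555 + 0.0105 + 0.0017 = 1.0976
  TFR = 5 × 1.0976 = 5.488
Region B:
  Sum of ASFRs = 0.0030 + 0.0240 + 0.0770 + 0.0964 + 0.0498 + 0.0102 + 0.0008 = 0.2612
  TFR = 5 × 0.2612 = 1.306
Difference = 5.488 − 1.306 = 4.182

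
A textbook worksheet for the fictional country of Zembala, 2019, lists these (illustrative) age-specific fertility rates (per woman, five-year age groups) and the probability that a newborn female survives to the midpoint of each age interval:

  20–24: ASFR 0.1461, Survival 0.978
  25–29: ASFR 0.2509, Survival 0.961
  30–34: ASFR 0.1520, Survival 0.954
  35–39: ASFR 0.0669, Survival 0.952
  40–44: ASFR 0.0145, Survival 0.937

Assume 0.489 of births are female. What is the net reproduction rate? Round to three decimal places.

1.482

Proportion female at birth = 0.489.
Weighting each age-specific rate by interval width and survival:
  20–24: 5 × 0.1461 × 0.978 = 0.71443
  25–29: 5 × 0.2509 × 0.961 = 1.20557
  30–34: 5 × 0.1520 × 0.954 = 0.72504
  35–39: 5 × 0.0669 × 0.952 = 0.31844
  40–44: 5 × 0.0145 × 0.937 = 0.06793
Sum = 3.03141
NRR = 0.489 × 3.03141 = 1.48236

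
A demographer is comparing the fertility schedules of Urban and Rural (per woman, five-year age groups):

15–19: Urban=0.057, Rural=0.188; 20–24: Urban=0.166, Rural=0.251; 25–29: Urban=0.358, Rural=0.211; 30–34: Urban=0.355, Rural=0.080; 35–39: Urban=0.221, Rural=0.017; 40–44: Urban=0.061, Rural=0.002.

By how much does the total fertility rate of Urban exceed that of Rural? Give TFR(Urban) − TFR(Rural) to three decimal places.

2.345

Urban:
  Sum of ASFRs = 0.057 + 0.166 + 0.358 + 0.355 + 0.221 + 0.061 = 1.218
  TFR = 5 × 1.218 = 6.09
Rural:
  Sum of ASFRs = 0.188 + 0.251 + 0.211 + 0.080 + 0.017 + 0.002 = 0.749
  TFR = 5 × 0.749 = 3.745
Difference = 6.09 − 3.745 = 2.345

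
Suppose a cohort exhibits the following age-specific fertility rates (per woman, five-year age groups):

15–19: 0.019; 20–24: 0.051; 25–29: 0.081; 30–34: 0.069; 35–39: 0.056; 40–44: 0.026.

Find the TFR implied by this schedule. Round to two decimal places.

1.51

Sum of ASFRs = 0.019 + 0.051 + 0.081 + 0.069 + 0.056 + 0.026 = 0.302
TFR = 5 × 0.302 = 1.51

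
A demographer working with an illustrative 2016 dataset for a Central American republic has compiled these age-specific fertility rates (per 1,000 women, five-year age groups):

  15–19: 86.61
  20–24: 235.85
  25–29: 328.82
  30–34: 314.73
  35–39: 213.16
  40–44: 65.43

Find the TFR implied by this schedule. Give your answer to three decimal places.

6.223

Sum of ASFRs = 86.61 + 235.85 + 328.82 + 314.73 + 213.16 + 65.43 = 1244.60
TFR = 5 × 1244.60 / 1000 = 6.223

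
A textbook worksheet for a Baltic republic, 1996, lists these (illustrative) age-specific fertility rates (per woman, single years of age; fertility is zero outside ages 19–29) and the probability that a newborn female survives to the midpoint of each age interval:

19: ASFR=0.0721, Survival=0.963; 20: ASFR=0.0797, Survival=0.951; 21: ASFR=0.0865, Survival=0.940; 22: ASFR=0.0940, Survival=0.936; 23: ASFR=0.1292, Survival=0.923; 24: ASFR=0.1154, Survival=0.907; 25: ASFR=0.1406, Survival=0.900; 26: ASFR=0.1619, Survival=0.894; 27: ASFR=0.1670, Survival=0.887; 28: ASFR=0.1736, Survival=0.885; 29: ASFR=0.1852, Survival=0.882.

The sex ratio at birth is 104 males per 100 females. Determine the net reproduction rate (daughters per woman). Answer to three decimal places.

0.625

Proportion female at birth = 100 / (100 + 104) = 0.49020.
Survival-weighted fertility by age (1·fₓ·Sₓ):
  19: 1 × 0.0721 × 0.963 = 0.06943
  20: 1 × 0.0797 × 0.951 = 0.07579
  21: 1 × 0.0865 × 0.940 = 0.08131
  22: 1 × 0.0940 × 0.936 = 0.08798
  23: 1 × 0.1292 × 0.923 = 0.11925
  24: 1 × 0.1154 × 0.907 = 0.10467
  25: 1 × 0.1406 × 0.900 = 0.12654
  26: 1 × 0.1619 × 0.894 = 0.14474
  27: 1 × 0.1670 × 0.887 = 0.14813
  28: 1 × 0.1736 × 0.885 = 0.15364
  29: 1 × 0.1852 × 0.882 = 0.16335
Sum = 1.27483
NRR = 0.49020 × 1.27483 = 0.62492
NRR < 1, so the cohort does not fully replace itself.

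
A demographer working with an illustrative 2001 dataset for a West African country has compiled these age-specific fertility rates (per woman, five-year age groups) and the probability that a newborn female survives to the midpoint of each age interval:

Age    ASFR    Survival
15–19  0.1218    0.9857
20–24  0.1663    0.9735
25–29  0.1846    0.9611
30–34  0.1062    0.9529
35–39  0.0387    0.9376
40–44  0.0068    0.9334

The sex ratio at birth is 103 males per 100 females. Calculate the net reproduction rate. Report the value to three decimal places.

Proportion female at birth = 100 / (100 + 103) = 0.49261.
Weighting each age-specific rate by interval width and survival:
  15–19: 5 × 0.1218 × 0.9857 = 0.60029
  20–24: 5 × 0.1663 × 0.9735 = 0.80947
  25–29: 5 × 0.1846 × 0.9611 = 0.88710
  30–34: 5 × 0.1062 × 0.9529 = 0.50599
  35–39: 5 × 0.0387 × 0.9376 = 0.18143
  40–44: 5 × 0.0068 × 0.9334 = 0.03174
Sum = 3.01602
NRR = 0.49261 × 3.01602 = 1.48572

1.486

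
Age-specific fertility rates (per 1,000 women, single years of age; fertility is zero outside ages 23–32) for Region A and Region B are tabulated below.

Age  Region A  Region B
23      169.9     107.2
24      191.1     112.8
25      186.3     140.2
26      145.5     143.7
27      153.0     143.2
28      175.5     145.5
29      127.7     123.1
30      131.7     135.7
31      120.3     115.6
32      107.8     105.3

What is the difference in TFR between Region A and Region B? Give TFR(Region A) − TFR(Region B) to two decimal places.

0.24

Region A:
  Sum of ASFRs = 169.9 + 191.1 + 186.3 + 145.5 + 153.0 + 175.5 + 127.7 + 131.7 + 120.3 + 107.8 = 1508.8
  TFR = 1508.8 / 1000 = 1.5088
Region B:
  Sum of ASFRs = 107.2 + 112.8 + 140.2 + 143.7 + 143.2 + 145.5 + 123.1 + 135.7 + 115.6 + 105.3 = 1272.3
  TFR = 1272.3 / 1000 = 1.2723
Difference = 1.5088 − 1.2723 = 0.2365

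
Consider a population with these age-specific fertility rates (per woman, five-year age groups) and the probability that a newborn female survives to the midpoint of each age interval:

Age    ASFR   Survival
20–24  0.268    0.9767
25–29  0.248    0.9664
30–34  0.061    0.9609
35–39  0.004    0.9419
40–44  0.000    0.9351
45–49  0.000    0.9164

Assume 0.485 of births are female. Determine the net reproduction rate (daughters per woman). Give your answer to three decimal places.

1.367

Proportion female at birth = 0.485.
Each age group contributes 5 × ASFR × survival:
  20–24: 5 × 0.268 × 0.9767 = 1.30878
  25–29: 5 × 0.248 × 0.9664 = 1.19834
  30–34: 5 × 0.061 × 0.9609 = 0.29307
  35–39: 5 × 0.004 × 0.9419 = 0.01884
  40–44: 5 × 0.000 × 0.9351 = 0.00000
  45–49: 5 × 0.000 × 0.9164 = 0.00000
Sum = 2.81903
NRR = 0.485 × 2.81903 = 1.36723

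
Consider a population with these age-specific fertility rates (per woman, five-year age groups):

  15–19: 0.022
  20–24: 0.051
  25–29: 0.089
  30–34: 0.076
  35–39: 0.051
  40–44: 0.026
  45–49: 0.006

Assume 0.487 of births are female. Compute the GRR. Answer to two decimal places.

Proportion female at birth = 0.487.
Sum of ASFRs = 0.022 + 0.051 + 0.089 + 0.076 + 0.051 + 0.026 + 0.006 = 0.321
TFR = 5 × 0.321 = 1.605
GRR = 0.487 × 1.605 = 0.78164

0.78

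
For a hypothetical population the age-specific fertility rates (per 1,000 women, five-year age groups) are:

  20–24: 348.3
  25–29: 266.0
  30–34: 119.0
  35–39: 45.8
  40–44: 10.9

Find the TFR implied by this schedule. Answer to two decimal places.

3.95

Sum of ASFRs = 348.3 + 266.0 + 119.0 + 45.8 + 10.9 = 790.0
TFR = 5 × 790.0 / 1000 = 3.95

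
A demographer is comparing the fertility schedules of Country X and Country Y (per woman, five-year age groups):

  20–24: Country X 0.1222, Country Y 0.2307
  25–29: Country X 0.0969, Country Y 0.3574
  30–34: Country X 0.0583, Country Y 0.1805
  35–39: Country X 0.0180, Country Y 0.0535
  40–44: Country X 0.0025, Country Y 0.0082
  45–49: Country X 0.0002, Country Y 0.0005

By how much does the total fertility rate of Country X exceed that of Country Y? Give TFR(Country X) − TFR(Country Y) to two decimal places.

Country X:
  Sum of ASFRs = 0.1222 + 0.0969 + 0.0583 + 0.0180 + 0.0025 + 0.0002 = 0.2981
  TFR = 5 × 0.2981 = 1.4905
Country Y:
  Sum of ASFRs = 0.2307 + 0.3574 + 0.1805 + 0.0535 + 0.0082 + 0.0005 = 0.8308
  TFR = 5 × 0.8308 = 4.154
Difference = 1.4905 − 4.154 = -2.6635

-2.66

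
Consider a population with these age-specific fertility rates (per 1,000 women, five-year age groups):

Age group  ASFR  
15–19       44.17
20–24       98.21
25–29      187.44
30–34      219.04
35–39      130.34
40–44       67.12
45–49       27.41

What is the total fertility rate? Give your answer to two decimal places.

Sum of ASFRs = 44.17 + 98.21 + 187.44 + 219.04 + 130.34 + 67.12 + 27.41 = 773.73
TFR = 5 × 773.73 / 1000 = 3.86865

3.87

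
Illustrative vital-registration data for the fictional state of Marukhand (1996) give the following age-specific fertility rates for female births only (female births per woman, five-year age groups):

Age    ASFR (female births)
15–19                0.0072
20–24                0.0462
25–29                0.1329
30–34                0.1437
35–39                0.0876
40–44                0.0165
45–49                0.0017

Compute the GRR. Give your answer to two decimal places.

Sum of female ASFRs = 0.0072 + 0.0462 + 0.1329 + 0.1437 + 0.0876 + 0.0165 + 0.0017 = 0.4358
GRR = 5 × 0.4358 = 2.179

2.18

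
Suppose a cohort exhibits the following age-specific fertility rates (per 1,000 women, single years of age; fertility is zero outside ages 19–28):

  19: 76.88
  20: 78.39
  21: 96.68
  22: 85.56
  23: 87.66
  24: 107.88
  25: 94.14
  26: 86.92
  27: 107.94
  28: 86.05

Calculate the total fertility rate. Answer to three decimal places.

0.908

Sum of ASFRs = 76.88 + 78.39 + 96.68 + 85.56 + 87.66 + 107.88 + 94.14 + 86.92 + 107.94 + 86.05 = 908.10
TFR = 908.10 / 1000 = 0.9081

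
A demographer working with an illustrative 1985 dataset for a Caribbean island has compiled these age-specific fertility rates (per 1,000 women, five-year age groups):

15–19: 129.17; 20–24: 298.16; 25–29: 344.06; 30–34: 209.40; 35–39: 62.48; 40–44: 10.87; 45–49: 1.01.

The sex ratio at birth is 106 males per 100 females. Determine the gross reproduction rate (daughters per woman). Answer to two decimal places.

2.56

Proportion female at birth = 100 / (100 + 106) = 0.48544.
Sum of ASFRs = 129.17 + 298.16 + 344.06 + 209.40 + 62.48 + 10.87 + 1.01 = 1055.15
TFR = 5 × 1055.15 / 1000 = 5.27575
GRR = 0.48544 × 5.27575 = 2.56106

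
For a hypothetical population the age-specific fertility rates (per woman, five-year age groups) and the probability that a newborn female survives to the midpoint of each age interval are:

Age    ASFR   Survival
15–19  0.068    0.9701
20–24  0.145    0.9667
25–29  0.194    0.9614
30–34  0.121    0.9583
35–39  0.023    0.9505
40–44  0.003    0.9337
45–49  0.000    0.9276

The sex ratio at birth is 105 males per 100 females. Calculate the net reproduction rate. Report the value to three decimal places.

Proportion female at birth = 100 / (100 + 105) = 0.48780.
Per-age-group product (5 × ASFR × survival probability):
  15–19: 5 × 0.068 × 0.9701 = 0.32983
  20–24: 5 × 0.145 × 0.9667 = 0.70086
  25–29: 5 × 0.194 × 0.9614 = 0.93256
  30–34: 5 × 0.121 × 0.9583 = 0.57977
  35–39: 5 × 0.023 × 0.9505 = 0.10931
  40–44: 5 × 0.003 × 0.9337 = 0.01401
  45–49: 5 × 0.000 × 0.9276 = 0.00000
Sum = 2.66634
NRR = 0.48780 × 2.66634 = 1.30064
With NRR above 1 the population is above replacement fertility.

1.301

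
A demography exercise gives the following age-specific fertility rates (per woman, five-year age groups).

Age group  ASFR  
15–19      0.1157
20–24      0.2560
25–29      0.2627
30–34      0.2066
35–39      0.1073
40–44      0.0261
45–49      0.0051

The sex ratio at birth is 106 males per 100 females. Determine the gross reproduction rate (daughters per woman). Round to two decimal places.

Proportion female at birth = 100 / (100 + 106) = 0.48544.
Sum of ASFRs = 0.1157 + 0.2560 + 0.2627 + 0.2066 + 0.1073 + 0.0261 + 0.0051 = 0.9795
TFR = 5 × 0.9795 = 4.8975
GRR = 0.48544 × 4.8975 = 2.37744

2.38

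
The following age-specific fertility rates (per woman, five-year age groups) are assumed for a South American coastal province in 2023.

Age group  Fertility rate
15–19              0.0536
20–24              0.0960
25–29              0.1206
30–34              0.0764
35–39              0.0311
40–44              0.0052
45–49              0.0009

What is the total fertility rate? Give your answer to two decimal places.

Sum of ASFRs = 0.0536 + 0.0960 + 0.1206 + 0.0764 + 0.0311 + 0.0052 + 0.0009 = 0.3838
TFR = 5 × 0.3838 = 1.919

1.92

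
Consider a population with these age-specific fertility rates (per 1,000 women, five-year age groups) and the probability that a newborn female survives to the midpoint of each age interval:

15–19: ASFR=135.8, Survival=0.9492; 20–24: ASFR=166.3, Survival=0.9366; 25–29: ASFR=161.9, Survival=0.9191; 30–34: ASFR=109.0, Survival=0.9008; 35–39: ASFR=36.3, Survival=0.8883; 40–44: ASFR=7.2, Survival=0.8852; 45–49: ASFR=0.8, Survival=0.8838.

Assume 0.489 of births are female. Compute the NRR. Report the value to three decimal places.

1.396

Proportion female at birth = 0.489.
Weighting each age-specific rate by interval width and survival:
  15–19: 5 × 135.8/1000 × 0.9492 = 0.64451
  20–24: 5 × 166.3/1000 × 0.9366 = 0.77878
  25–29: 5 × 161.9/1000 × 0.9191 = 0.74401
  30–34: 5 × 109.0/1000 × 0.9008 = 0.49094
  35–39: 5 × 36.3/1000 × 0.8883 = 0.16123
  40–44: 5 × 7.2/1000 × 0.8852 = 0.03187
  45–49: 5 × 0.8/1000 × 0.8838 = 0.00354
Sum = 2.85488
NRR = 0.489 × 2.85488 = 1.39604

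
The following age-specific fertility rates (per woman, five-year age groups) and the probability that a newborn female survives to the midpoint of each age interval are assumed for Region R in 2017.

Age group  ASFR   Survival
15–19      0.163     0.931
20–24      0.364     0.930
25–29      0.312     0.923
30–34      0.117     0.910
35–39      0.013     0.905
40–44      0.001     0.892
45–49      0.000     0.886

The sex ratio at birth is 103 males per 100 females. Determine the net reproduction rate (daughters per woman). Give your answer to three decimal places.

2.210

Proportion female at birth = 100 / (100 + 103) = 0.49261.
Survival-weighted fertility by age (5·fₓ·Sₓ):
  15–19: 5 × 0.163 × 0.931 = 0.75877
  20–24: 5 × 0.364 × 0.930 = 1.69260
  25–29: 5 × 0.312 × 0.923 = 1.43988
  30–34: 5 × 0.117 × 0.910 = 0.53235
  35–39: 5 × 0.013 × 0.905 = 0.05883
  40–44: 5 × 0.001 × 0.892 = 0.00446
  45–49: 5 × 0.000 × 0.886 = 0.00000
Sum = 4.48689
NRR = 0.49261 × 4.48689 = 2.21029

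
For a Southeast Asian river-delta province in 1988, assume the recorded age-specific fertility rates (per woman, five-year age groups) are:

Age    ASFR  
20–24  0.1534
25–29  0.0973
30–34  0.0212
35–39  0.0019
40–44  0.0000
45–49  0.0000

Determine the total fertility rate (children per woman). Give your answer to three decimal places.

Sum of ASFRs = 0.1534 + 0.0973 + 0.0212 + 0.0019 + 0.0000 + 0.0000 = 0.2738
TFR = 5 × 0.2738 = 1.369

1.369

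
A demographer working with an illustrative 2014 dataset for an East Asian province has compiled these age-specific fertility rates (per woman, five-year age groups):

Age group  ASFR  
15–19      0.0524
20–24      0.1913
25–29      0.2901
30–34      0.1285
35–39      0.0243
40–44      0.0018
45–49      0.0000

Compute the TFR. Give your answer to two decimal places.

Sum of ASFRs = 0.0524 + 0.1913 + 0.2901 + 0.1285 + 0.0243 + 0.0018 + 0.0000 = 0.6884
TFR = 5 × 0.6884 = 3.442

3.44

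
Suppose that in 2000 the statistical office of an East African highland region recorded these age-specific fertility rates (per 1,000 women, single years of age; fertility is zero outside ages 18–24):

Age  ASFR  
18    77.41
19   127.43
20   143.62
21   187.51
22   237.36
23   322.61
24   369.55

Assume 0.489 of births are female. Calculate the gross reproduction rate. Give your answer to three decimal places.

0.717

Proportion female at birth = 0.489.
Sum of ASFRs = 77.41 + 127.43 + 143.62 + 187.51 + 237.36 + 322.61 + 369.55 = 1465.49
TFR = 1465.49 / 1000 = 1.46549
GRR = 0.489 × 1.46549 = 0.71662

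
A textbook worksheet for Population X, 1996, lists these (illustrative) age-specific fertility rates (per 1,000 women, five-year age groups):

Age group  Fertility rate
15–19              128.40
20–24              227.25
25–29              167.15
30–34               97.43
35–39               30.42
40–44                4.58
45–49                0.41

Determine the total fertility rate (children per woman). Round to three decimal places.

3.278

Sum of ASFRs = 128.40 + 227.25 + 167.15 + 97.43 + 30.42 + 4.58 + 0.41 = 655.64
TFR = 5 × 655.64 / 1000 = 3.2782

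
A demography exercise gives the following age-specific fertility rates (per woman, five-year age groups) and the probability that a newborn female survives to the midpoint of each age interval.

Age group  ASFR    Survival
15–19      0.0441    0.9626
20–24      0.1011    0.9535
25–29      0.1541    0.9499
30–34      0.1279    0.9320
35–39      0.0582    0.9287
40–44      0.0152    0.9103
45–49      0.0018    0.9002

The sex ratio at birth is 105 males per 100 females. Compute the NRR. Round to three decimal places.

Proportion female at birth = 100 / (100 + 105) = 0.48780.
Each age group contributes 5 × ASFR × survival:
  15–19: 5 × 0.0441 × 0.9626 = 0.21225
  20–24: 5 × 0.1011 × 0.9535 = 0.48199
  25–29: 5 × 0.1541 × 0.9499 = 0.73190
  30–34: 5 × 0.1279 × 0.9320 = 0.59601
  35–39: 5 × 0.0582 × 0.9287 = 0.27025
  40–44: 5 × 0.0152 × 0.9103 = 0.06918
  45–49: 5 × 0.0018 × 0.9002 = 0.00810
Sum = 2.36968
NRR = 0.48780 × 2.36968 = 1.15593
With NRR above 1 the population is above replacement fertility.

1.156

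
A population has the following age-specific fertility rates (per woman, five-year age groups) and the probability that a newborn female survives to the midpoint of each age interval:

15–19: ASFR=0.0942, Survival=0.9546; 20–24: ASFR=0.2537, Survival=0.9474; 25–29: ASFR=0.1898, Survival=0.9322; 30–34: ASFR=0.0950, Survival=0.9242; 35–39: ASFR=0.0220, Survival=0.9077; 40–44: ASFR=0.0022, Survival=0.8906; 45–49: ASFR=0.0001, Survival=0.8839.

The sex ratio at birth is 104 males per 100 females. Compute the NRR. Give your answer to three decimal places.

Proportion female at birth = 100 / (100 + 104) = 0.49020.
Per-age-group product (5 × ASFR × survival probability):
  15–19: 5 × 0.0942 × 0.9546 = 0.44962
  20–24: 5 × 0.2537 × 0.9474 = 1.20178
  25–29: 5 × 0.1898 × 0.9322 = 0.88466
  30–34: 5 × 0.0950 × 0.9242 = 0.43900
  35–39: 5 × 0.0220 × 0.9077 = 0.09985
  40–44: 5 × 0.0022 × 0.8906 = 0.00980
  45–49: 5 × 0.0001 × 0.8839 = 0.00044
Sum = 3.08515
NRR = 0.49020 × 3.08515 = 1.51234

1.512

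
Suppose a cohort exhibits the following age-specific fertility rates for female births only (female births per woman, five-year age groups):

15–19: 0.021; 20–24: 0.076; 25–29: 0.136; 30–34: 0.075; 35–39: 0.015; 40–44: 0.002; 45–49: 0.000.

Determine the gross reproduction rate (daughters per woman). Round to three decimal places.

1.625

Sum of female ASFRs = 0.021 + 0.076 + 0.136 + 0.075 + 0.015 + 0.002 + 0.000 = 0.325
GRR = 5 × 0.325 = 1.625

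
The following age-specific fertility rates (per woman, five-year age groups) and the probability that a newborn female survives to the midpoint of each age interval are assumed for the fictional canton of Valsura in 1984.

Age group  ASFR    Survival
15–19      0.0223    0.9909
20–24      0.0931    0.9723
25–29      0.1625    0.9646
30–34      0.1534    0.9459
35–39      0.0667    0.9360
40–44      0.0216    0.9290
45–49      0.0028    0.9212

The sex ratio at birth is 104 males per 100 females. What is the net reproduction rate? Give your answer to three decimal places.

Proportion female at birth = 100 / (100 + 104) = 0.49020.
Survival-weighted fertility by age (5·fₓ·Sₓ):
  15–19: 5 × 0.0223 × 0.9909 = 0.11049
  20–24: 5 × 0.0931 × 0.9723 = 0.45261
  25–29: 5 × 0.1625 × 0.9646 = 0.78374
  30–34: 5 × 0.1534 × 0.9459 = 0.72551
  35–39: 5 × 0.0667 × 0.9360 = 0.31216
  40–44: 5 × 0.0216 × 0.9290 = 0.10033
  45–49: 5 × 0.0028 × 0.9212 = 0.01290
Sum = 2.49774
NRR = 0.49020 × 2.49774 = 1.22439

1.224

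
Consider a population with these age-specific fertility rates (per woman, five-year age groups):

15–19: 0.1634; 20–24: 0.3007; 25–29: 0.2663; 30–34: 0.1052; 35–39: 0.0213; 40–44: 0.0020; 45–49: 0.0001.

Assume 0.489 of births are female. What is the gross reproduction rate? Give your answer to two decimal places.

Proportion female at birth = 0.489.
Sum of ASFRs = 0.1634 + 0.3007 + 0.2663 + 0.1052 + 0.0213 + 0.0020 + 0.0001 = 0.8590
TFR = 5 × 0.8590 = 4.295
GRR = 0.489 × 4.295 = 2.10026

2.10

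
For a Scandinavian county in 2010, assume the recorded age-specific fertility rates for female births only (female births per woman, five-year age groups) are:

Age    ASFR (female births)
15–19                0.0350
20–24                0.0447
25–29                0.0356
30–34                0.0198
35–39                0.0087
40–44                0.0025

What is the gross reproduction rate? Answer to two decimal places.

0.73

Sum of female ASFRs = 0.0350 + 0.0447 + 0.0356 + 0.0198 + 0.0087 + 0.0025 = 0.1463
GRR = 5 × 0.1463 = 0.7315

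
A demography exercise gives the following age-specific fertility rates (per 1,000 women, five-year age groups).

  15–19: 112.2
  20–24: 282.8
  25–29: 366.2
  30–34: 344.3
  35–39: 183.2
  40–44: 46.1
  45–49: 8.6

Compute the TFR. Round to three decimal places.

Sum of ASFRs = 112.2 + 282.8 + 366.2 + 344.3 + 183.2 + 46.1 + 8.6 = 1343.4
TFR = 5 × 1343.4 / 1000 = 6.717

6.717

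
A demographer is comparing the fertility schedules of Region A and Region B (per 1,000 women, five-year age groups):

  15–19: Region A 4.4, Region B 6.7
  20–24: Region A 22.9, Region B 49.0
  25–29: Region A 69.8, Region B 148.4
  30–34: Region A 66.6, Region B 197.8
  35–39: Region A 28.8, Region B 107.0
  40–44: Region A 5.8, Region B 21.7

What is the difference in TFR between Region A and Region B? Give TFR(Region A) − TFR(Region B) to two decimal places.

-1.66

Region A:
  Sum of ASFRs = 4.4 + 22.9 + 69.8 + 66.6 + 28.8 + 5.8 = 198.3
  TFR = 5 × 198.3 / 1000 = 0.9915
Region B:
  Sum of ASFRs = 6.7 + 49.0 + 148.4 + 197.8 + 107.0 + 21.7 = 530.6
  TFR = 5 × 530.6 / 1000 = 2.653
Difference = 0.9915 − 2.653 = -1.6615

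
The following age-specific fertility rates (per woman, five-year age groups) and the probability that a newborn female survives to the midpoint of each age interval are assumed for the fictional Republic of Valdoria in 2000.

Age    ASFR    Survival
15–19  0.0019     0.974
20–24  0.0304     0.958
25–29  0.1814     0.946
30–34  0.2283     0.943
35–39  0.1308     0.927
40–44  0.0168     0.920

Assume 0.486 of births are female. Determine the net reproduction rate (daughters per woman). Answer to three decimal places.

1.348

Proportion female at birth = 0.486.
Survival-weighted fertility by age (5·fₓ·Sₓ):
  15–19: 5 × 0.0019 × 0.974 = 0.00925
  20–24: 5 × 0.0304 × 0.958 = 0.14562
  25–29: 5 × 0.1814 × 0.946 = 0.85802
  30–34: 5 × 0.2283 × 0.943 = 1.07643
  35–39: 5 × 0.1308 × 0.927 = 0.60626
  40–44: 5 × 0.0168 × 0.920 = 0.07728
Sum = 2.77286
NRR = 0.486 × 2.77286 = 1.34761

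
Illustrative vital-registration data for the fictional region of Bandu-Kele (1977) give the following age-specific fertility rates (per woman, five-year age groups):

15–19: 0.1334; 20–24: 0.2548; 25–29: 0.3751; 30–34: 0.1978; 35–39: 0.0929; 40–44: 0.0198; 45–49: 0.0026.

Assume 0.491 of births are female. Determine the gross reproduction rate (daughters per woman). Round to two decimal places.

2.64

Proportion female at birth = 0.491.
Sum of ASFRs = 0.1334 + 0.2548 + 0.3751 + 0.1978 + 0.0929 + 0.0198 + 0.0026 = 1.0764
TFR = 5 × 1.0764 = 5.382
GRR = 0.491 × 5.382 = 2.64256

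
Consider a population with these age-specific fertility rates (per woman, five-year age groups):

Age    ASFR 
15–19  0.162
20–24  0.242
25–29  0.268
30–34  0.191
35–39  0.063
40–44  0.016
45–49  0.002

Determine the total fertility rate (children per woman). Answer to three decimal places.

4.720

Sum of ASFRs = 0.162 + 0.242 + 0.268 + 0.191 + 0.063 + 0.016 + 0.002 = 0.944
TFR = 5 × 0.944 = 4.72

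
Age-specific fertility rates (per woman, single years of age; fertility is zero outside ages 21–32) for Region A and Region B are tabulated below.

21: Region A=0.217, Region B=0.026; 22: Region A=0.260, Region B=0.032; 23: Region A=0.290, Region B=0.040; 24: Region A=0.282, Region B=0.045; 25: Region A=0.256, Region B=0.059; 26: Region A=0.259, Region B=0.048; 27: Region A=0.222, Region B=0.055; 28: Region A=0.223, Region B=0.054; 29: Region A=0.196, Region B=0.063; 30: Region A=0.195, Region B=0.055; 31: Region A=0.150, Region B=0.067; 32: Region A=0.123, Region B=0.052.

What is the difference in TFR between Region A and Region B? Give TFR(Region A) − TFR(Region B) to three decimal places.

Region A:
  Sum of ASFRs = 0.217 + 0.260 + 0.290 + 0.282 + 0.256 + 0.259 + 0.222 + 0.223 + 0.196 + 0.195 + 0.150 + 0.123 = 2.673
  TFR = 2.673
Region B:
  Sum of ASFRs = 0.026 + 0.032 + 0.040 + 0.045 + 0.059 + 0.048 + 0.055 + 0.054 + 0.063 + 0.055 + 0.067 + 0.052 = 0.596
  TFR = 0.596
Difference = 2.673 − 0.596 = 2.077

2.077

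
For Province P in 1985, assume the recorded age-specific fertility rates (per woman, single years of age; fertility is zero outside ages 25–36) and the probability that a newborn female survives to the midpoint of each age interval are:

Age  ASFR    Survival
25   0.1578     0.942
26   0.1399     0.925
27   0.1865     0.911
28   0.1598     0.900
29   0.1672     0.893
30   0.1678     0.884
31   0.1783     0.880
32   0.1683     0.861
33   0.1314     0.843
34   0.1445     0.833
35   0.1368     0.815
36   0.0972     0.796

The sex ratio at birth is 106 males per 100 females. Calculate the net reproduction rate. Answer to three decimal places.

0.782

Proportion female at birth = 100 / (100 + 106) = 0.48544.
Per-age-group product (1 × ASFR × survival probability):
  25: 1 × 0.1578 × 0.942 = 0.14865
  26: 1 × 0.1399 × 0.925 = 0.12941
  27: 1 × 0.1865 × 0.911 = 0.16990
  28: 1 × 0.1598 × 0.900 = 0.14382
  29: 1 × 0.1672 × 0.893 = 0.14931
  30: 1 × 0.1678 × 0.884 = 0.14834
  31: 1 × 0.1783 × 0.880 = 0.15690
  32: 1 × 0.1683 × 0.861 = 0.14491
  33: 1 × 0.1314 × 0.843 = 0.11077
  34: 1 × 0.1445 × 0.833 = 0.12037
  35: 1 × 0.1368 × 0.815 = 0.11149
  36: 1 × 0.0972 × 0.796 = 0.07737
Sum = 1.61124
NRR = 0.48544 × 1.61124 = 0.78216
With NRR below 1 the population is below replacement fertility.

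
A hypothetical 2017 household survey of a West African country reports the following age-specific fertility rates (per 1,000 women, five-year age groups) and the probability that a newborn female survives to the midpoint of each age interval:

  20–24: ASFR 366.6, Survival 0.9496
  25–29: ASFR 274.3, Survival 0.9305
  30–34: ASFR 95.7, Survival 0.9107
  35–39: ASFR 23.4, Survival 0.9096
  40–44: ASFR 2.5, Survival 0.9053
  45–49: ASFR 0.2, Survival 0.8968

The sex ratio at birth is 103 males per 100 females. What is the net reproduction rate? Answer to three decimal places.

Proportion female at birth = 100 / (100 + 103) = 0.49261.
Per-age-group product (5 × ASFR × survival probability):
  20–24: 5 × 366.6/1000 × 0.9496 = 1.74062
  25–29: 5 × 274.3/1000 × 0.9305 = 1.27618
  30–34: 5 × 95.7/1000 × 0.9107 = 0.43577
  35–39: 5 × 23.4/1000 × 0.9096 = 0.10642
  40–44: 5 × 2.5/1000 × 0.9053 = 0.01132
  45–49: 5 × 0.2/1000 × 0.8968 = 0.00090
Sum = 3.57121
NRR = 0.49261 × 3.57121 = 1.75921

1.759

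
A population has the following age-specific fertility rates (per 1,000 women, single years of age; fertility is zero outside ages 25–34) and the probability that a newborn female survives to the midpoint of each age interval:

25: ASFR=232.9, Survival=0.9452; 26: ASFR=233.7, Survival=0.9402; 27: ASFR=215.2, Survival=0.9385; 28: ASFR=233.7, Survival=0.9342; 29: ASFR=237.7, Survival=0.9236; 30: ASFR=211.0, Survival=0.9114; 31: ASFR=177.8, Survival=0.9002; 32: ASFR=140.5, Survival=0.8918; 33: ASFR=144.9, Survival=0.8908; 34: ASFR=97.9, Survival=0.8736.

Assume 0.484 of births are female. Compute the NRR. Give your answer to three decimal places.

0.858

Proportion female at birth = 0.484.
Survival-weighted fertility by age (1·fₓ·Sₓ):
  25: 1 × 232.9/1000 × 0.9452 = 0.22014
  26: 1 × 233.7/1000 × 0.9402 = 0.21972
  27: 1 × 215.2/1000 × 0.9385 = 0.20197
  28: 1 × 233.7/1000 × 0.9342 = 0.21832
  29: 1 × 237.7/1000 × 0.9236 = 0.21954
  30: 1 × 211.0/1000 × 0.9114 = 0.19231
  31: 1 × 177.8/1000 × 0.9002 = 0.16006
  32: 1 × 140.5/1000 × 0.8918 = 0.12530
  33: 1 × 144.9/1000 × 0.8908 = 0.12908
  34: 1 × 97.9/1000 × 0.8736 = 0.08553
Sum = 1.77197
NRR = 0.484 × 1.77197 = 0.85763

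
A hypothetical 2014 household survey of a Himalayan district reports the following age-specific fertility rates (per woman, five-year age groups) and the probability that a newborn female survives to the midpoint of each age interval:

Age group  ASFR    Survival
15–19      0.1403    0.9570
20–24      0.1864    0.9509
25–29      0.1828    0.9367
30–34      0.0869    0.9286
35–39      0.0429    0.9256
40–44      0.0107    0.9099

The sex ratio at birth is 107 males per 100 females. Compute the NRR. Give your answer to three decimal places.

1.480

Proportion female at birth = 100 / (100 + 107) = 0.48309.
Survival-weighted fertility by age (5·fₓ·Sₓ):
  15–19: 5 × 0.1403 × 0.9570 = 0.67134
  20–24: 5 × 0.1864 × 0.9509 = 0.88624
  25–29: 5 × 0.1828 × 0.9367 = 0.85614
  30–34: 5 × 0.0869 × 0.9286 = 0.40348
  35–39: 5 × 0.0429 × 0.9256 = 0.19854
  40–44: 5 × 0.0107 × 0.9099 = 0.04868
Sum = 3.06442
NRR = 0.48309 × 3.06442 = 1.48039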